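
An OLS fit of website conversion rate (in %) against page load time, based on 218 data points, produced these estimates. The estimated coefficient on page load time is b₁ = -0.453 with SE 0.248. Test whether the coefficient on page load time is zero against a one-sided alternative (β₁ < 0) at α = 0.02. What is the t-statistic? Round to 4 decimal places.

H₀: β₁ = 0 vs H₁: β₁ < 0.
t = (b₁ − β₁⁰)/SE = -0.453 / 0.248 = -1.8266.
df = n − 2 = 218 − 2 = 216.
One-sided p ≈ 0.0346, which is ≥ 0.02, so fail to reject H₀.
The data do not give significant evidence that the true slope on page load time is negative.

t = -1.8266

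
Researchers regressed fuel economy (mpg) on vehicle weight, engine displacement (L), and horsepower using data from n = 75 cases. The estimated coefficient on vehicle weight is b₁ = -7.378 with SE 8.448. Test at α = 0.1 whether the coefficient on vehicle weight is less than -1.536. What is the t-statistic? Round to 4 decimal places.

H₀: β₁ = -1.536 vs H₁: β₁ < -1.536.
t = (b₁ − β₁⁰)/SE = (-7.378 − (-1.536)) / 8.448 = -0.6915.
df = n − k − 1 = 75 − 3 − 1 = 71.
One-sided p ≈ 0.2457, which is ≥ 0.1, so fail to reject H₀.
The data do not give significant evidence that the true slope on vehicle weight is below -1.536 mpg per unit, holding the other predictors fixed.

t = -0.6915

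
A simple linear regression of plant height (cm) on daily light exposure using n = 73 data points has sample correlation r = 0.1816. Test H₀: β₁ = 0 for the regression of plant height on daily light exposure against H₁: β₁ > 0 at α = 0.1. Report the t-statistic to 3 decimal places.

t = r·√(n − 2)/√(1 − r²) = 0.1816·√71/√0.967021 = 1.556.
df = n − 2 = 71.
One-sided p ≈ 0.0621, which is < 0.1, so reject H₀.
There is evidence of a linear association between daily light exposure and plant height.

t = 1.556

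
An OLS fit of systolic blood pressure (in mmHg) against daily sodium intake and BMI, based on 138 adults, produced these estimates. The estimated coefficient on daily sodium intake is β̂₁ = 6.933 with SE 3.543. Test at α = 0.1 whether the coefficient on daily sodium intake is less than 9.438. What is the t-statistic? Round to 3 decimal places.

t = -0.707

H₀: β₁ = 9.438 vs H₁: β₁ < 9.438.
t = (β̂₁ − β₁⁰)/SE = (6.933 − 9.438) / 3.543 = -0.707.
df = n − k − 1 = 138 − 2 − 1 = 135.
One-sided p ≈ 0.2404, which is ≥ 0.1, so fail to reject H₀.
The data do not give significant evidence that the true slope on daily sodium intake is below 9.438 mmHg per unit, holding the other predictors fixed.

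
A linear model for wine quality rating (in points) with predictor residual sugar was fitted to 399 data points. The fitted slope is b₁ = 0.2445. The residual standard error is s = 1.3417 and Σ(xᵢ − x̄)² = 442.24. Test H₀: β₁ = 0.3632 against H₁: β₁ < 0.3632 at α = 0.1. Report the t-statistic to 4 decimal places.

t = -1.8605

SE(b₁) = s/√Sₓₓ = 1.3417/√442.24 = 0.0638008.
t = (0.2445 − 0.3632) / 0.0638008 = -1.8605.
df = n − 2 = 397.
One-sided p ≈ 0.0318, which is < 0.1, so reject H₀.
There is evidence that the true slope on residual sugar is below 0.3632 points per unit.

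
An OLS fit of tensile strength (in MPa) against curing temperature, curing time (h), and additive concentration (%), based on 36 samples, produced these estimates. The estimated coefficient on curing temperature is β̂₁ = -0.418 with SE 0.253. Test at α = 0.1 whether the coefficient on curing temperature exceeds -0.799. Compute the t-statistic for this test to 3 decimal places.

H₀: β₁ = -0.799 vs H₁: β₁ > -0.799.
t = (β̂₁ − β₁⁰)/SE = (-0.418 − (-0.799)) / 0.253 = 1.506.
df = n − k − 1 = 36 − 3 − 1 = 32.
One-sided p ≈ 0.0709, which is < 0.1, so reject H₀.
There is evidence that the true slope on curing temperature exceeds -0.799 MPa per unit, holding the other predictors fixed.

t = 1.506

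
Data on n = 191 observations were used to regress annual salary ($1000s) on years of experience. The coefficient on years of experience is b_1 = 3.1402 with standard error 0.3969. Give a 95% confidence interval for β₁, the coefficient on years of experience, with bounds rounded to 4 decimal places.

(2.3573, 3.9231)

df = n − 2 = 191 − 2 = 189.
t* = t_{0.025, 189} = 1.972595.
Margin = t* × SE = 1.972595 × 0.3969 = 0.782923.
CI: 3.1402 ± 0.782923 → (2.3573, 3.9231).
With 95% confidence, each one-unit increase in years of experience is associated with a change of between 2.3573 and 3.9231 $1000s in annual salary.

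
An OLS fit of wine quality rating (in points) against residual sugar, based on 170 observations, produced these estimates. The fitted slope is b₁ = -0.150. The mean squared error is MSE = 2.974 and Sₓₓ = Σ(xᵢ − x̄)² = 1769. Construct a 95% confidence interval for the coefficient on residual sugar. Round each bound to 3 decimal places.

(-0.231, -0.069)

SE(b₁) = √(MSE/Sₓₓ) = √(2.974/1769) = 0.0410021.
df = n − 2 = 168.
t* = t_{0.025, 168} = 1.974185.
Margin = t* × SE = 1.974185 × 0.0410021 = 0.08095.
CI: -0.150 ± 0.08095 → (-0.231, -0.069).
With 95% confidence, each one-unit increase in residual sugar is associated with a change of between -0.231 and -0.069 points in wine quality rating.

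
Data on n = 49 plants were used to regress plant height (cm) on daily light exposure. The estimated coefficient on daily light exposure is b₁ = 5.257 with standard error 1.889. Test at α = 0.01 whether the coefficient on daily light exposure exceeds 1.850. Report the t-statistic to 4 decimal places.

t = 1.8036

H₀: β₁ = 1.850 vs H₁: β₁ > 1.850.
t = (b₁ − β₁⁰)/SE = (5.257 − 1.850) / 1.889 = 1.8036.
df = n − 2 = 49 − 2 = 47.
One-sided p ≈ 0.0389, which is ≥ 0.01, so fail to reject H₀.
The data do not give significant evidence that the true slope on daily light exposure exceeds 1.850 cm per unit.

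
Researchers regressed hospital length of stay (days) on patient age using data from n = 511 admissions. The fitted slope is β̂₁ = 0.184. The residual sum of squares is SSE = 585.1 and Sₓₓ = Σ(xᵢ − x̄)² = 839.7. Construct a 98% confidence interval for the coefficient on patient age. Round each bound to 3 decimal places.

(0.098, 0.270)

MSE = SSE/(n − 2) = 585.1/509 = 1.14951.
SE(β̂₁) = √(MSE/Sₓₓ) = √(1.14951/839.7) = 0.0369993.
df = n − 2 = 509.
t* = t_{0.01, 509} = 2.333696.
Margin = t* × SE = 2.333696 × 0.0369993 = 0.08635.
CI: 0.184 ± 0.08635 → (0.098, 0.270).
With 98% confidence, each one-unit increase in patient age is associated with a change of between 0.098 and 0.270 days in hospital length of stay.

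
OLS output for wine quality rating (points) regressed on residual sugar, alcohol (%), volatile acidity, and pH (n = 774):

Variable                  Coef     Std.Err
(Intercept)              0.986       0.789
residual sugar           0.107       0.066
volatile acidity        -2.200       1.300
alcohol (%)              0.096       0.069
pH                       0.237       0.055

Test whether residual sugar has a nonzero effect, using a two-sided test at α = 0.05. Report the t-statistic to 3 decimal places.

Read off: b = 0.107, SE = 0.066 for residual sugar.
H₀: β₁ = 0 vs H₁: β₁ ≠ 0.
t = 0.107 / 0.066 = 1.621.
df = n − k − 1 = 774 − 4 − 1 = 769.
Two-sided p ≈ 0.1054, which is ≥ 0.05, so fail to reject H₀.
The data do not give significant evidence of an association between residual sugar and wine quality rating, after adjusting for the other predictors.

t = 1.621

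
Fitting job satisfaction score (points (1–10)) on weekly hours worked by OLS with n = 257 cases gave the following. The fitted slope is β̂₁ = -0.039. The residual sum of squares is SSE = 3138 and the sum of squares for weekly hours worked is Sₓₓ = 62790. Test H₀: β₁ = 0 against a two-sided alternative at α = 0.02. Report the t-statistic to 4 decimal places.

t = -2.7858

MSE = SSE/(n − 2) = 3138/255 = 12.3059.
SE(β̂₁) = √(MSE/Sₓₓ) = √(12.3059/62790) = 0.0139995.
t = -0.039 / 0.0139995 = -2.7858.
df = n − 2 = 255.
Two-sided p ≈ 0.0057, which is < 0.02, so reject H₀.
There is evidence that weekly hours worked is associated with job satisfaction score.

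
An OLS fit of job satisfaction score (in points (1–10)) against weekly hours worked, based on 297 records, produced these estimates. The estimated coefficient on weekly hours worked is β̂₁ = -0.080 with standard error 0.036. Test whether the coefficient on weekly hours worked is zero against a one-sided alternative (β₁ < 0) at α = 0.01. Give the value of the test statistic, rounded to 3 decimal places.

H₀: β₁ = 0 vs H₁: β₁ < 0.
t = (β̂₁ − β₁⁰)/SE = -0.080 / 0.036 = -2.222.
df = n − 2 = 297 − 2 = 295.
One-sided p ≈ 0.0135, which is ≥ 0.01, so fail to reject H₀.
The data do not give significant evidence that the true slope on weekly hours worked is negative.

t = -2.222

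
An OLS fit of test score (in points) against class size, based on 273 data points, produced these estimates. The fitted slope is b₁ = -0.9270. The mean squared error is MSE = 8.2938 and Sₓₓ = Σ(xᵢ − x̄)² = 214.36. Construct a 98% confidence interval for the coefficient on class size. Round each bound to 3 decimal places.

(-1.387, -0.467)

SE(b₁) = √(MSE/Sₓₓ) = √(8.2938/214.36) = 0.1967.
df = n − 2 = 271.
t* = t_{0.01, 271} = 2.340187.
Margin = t* × SE = 2.340187 × 0.1967 = 0.46032.
CI: -0.9270 ± 0.46032 → (-1.387, -0.467).
With 98% confidence, each one-unit increase in class size is associated with a change of between -1.387 and -0.467 points in test score.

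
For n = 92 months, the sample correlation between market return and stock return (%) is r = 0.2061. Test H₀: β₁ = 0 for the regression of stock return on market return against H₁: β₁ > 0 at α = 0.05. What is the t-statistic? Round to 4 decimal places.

t = r·√(n − 2)/√(1 − r²) = 0.2061·√90/√0.957523 = 1.9981.
df = n − 2 = 90.
One-sided p ≈ 0.0244, which is < 0.05, so reject H₀.
There is evidence of a linear association between market return and stock return.

t = 1.9981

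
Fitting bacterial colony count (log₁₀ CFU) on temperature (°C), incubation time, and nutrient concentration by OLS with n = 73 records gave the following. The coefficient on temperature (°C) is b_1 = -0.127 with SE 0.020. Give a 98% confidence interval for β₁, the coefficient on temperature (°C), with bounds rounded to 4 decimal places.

(-0.1746, -0.0794)

df = n − k − 1 = 73 − 3 − 1 = 69.
t* = t_{0.01, 69} = 2.381615.
Margin = t* × SE = 2.381615 × 0.020 = 0.047632.
CI: -0.127 ± 0.047632 → (-0.1746, -0.0794).
With 98% confidence, each one-unit increase in temperature (°C) is associated with a change of between -0.1746 and -0.0794 log₁₀ CFU in bacterial colony count, holding the other predictors fixed.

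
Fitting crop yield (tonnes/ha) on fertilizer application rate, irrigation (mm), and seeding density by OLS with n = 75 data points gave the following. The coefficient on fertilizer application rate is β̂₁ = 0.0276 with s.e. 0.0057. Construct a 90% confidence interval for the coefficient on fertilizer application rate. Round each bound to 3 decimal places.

(0.018, 0.037)

df = n − k − 1 = 75 − 3 − 1 = 71.
t* = t_{0.05, 71} = 1.6666.
Margin = t* × SE = 1.6666 × 0.0057 = 0.00950.
CI: 0.0276 ± 0.00950 → (0.018, 0.037).
With 90% confidence, each one-unit increase in fertilizer application rate is associated with a change of between 0.018 and 0.037 tonnes/ha in crop yield, holding the other predictors fixed.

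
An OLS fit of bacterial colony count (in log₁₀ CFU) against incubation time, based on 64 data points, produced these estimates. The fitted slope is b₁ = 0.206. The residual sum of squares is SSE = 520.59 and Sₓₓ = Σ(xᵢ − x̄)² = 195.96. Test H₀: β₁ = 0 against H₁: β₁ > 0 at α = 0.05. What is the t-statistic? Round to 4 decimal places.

MSE = SSE/(n − 2) = 520.59/62 = 8.39661.
SE(b₁) = √(MSE/Sₓₓ) = √(8.39661/195.96) = 0.206999.
t = 0.206 / 0.206999 = 0.9952.
df = n − 2 = 62.
One-sided p ≈ 0.1618, which is ≥ 0.05, so fail to reject H₀.
The data do not give significant evidence that the true slope on incubation time is positive.

t = 0.9952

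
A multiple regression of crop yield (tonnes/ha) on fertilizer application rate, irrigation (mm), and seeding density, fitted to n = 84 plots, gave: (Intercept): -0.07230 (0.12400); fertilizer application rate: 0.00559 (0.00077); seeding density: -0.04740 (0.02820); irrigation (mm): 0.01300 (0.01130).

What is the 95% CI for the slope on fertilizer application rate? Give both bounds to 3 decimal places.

Read off: b = 0.00559, SE = 0.00077 for fertilizer application rate.
df = n − k − 1 = 84 − 3 − 1 = 80.
t* = t_{0.025, 80} = 1.990063.
Margin = t* × SE = 1.990063 × 0.00077 = 0.00153.
CI: 0.00559 ± 0.00153 → (0.004, 0.007).

(0.004, 0.007)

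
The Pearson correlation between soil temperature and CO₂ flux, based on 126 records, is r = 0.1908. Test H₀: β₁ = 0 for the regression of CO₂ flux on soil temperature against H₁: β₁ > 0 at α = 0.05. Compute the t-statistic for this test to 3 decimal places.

t = r·√(n − 2)/√(1 − r²) = 0.1908·√124/√0.963595 = 2.164.
df = n − 2 = 124.
One-sided p ≈ 0.0162, which is < 0.05, so reject H₀.
There is evidence of a linear association between soil temperature and CO₂ flux.

t = 2.164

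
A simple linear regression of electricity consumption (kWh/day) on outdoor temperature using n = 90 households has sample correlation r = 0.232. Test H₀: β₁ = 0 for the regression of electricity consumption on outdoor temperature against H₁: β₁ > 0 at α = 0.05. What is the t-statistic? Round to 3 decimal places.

t = r·√(n − 2)/√(1 − r²) = 0.232·√88/√0.946176 = 2.237.
df = n − 2 = 88.
One-sided p ≈ 0.0139, which is < 0.05, so reject H₀.
There is evidence of a linear association between outdoor temperature and electricity consumption.

t = 2.237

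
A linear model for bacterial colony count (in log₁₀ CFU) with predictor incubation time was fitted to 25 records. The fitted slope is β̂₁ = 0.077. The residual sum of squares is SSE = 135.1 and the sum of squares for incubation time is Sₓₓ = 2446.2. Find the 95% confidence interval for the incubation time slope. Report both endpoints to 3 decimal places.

(-0.024, 0.178)

MSE = SSE/(n − 2) = 135.1/23 = 5.87391.
SE(β̂₁) = √(MSE/Sₓₓ) = √(5.87391/2446.2) = 0.0490024.
df = n − 2 = 23.
t* = t_{0.025, 23} = 2.068658.
Margin = t* × SE = 2.068658 × 0.0490024 = 0.10137.
CI: 0.077 ± 0.10137 → (-0.024, 0.178).
With 95% confidence, each one-unit increase in incubation time is associated with a change of between -0.024 and 0.178 log₁₀ CFU in bacterial colony count.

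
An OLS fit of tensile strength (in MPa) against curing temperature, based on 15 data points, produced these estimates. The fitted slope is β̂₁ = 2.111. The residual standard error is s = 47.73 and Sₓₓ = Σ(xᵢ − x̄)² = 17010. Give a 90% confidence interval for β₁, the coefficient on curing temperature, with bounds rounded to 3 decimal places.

SE(β̂₁) = s/√Sₓₓ = 47.73/√17010 = 0.365965.
df = n − 2 = 13.
t* = t_{0.05, 13} = 1.770933.
Margin = t* × SE = 1.770933 × 0.365965 = 0.64810.
CI: 2.111 ± 0.64810 → (1.463, 2.759).
With 90% confidence, each one-unit increase in curing temperature is associated with a change of between 1.463 and 2.759 MPa in tensile strength.

(1.463, 2.759)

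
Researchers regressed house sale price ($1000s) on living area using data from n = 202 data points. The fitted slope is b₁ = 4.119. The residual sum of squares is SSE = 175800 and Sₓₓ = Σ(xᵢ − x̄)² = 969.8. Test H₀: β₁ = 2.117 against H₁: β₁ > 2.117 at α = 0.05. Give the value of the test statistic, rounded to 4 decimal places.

t = 2.1029

MSE = SSE/(n − 2) = 175800/200 = 879.
SE(b₁) = √(MSE/Sₓₓ) = √(879/969.8) = 0.952036.
t = (4.119 − 2.117) / 0.952036 = 2.1029.
df = n − 2 = 200.
One-sided p ≈ 0.0184, which is < 0.05, so reject H₀.
There is evidence that the true slope on living area exceeds 2.117 $1000s per unit.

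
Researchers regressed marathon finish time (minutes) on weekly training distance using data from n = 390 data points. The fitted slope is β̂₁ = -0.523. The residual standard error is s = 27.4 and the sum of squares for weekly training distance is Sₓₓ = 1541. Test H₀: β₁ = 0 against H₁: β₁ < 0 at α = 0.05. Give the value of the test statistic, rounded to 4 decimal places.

SE(β̂₁) = s/√Sₓₓ = 27.4/√1541 = 0.69799.
t = -0.523 / 0.69799 = -0.7493.
df = n − 2 = 388.
One-sided p ≈ 0.2271, which is ≥ 0.05, so fail to reject H₀.
The data do not give significant evidence that the true slope on weekly training distance is negative.

t = -0.7493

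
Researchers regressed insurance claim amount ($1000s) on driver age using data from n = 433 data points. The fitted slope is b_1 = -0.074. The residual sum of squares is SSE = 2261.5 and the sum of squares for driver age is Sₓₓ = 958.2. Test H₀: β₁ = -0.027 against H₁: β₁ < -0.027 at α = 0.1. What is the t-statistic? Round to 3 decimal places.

MSE = SSE/(n − 2) = 2261.5/431 = 5.2471.
SE(b_1) = √(MSE/Sₓₓ) = √(5.2471/958.2) = 0.074.
t = (-0.074 − (-0.027)) / 0.074 = -0.635.
df = n − 2 = 431.
One-sided p ≈ 0.2628, which is ≥ 0.1, so fail to reject H₀.
The data do not give significant evidence that the true slope on driver age is below -0.027 $1000s per unit.

t = -0.635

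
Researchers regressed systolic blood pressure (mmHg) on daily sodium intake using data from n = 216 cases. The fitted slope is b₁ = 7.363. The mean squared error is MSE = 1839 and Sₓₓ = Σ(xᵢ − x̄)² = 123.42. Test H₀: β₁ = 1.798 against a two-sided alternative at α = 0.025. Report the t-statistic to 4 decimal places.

t = 1.4417

SE(b₁) = √(MSE/Sₓₓ) = √(1839/123.42) = 3.8601.
t = (7.363 − 1.798) / 3.8601 = 1.4417.
df = n − 2 = 214.
Two-sided p ≈ 0.1509, which is ≥ 0.025, so fail to reject H₀.
The data are consistent with a true slope of 1.798 mmHg per unit of daily sodium intake.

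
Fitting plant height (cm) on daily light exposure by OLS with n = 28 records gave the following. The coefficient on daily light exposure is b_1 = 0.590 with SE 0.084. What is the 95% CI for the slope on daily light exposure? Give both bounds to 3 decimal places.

(0.417, 0.763)

df = n − 2 = 28 − 2 = 26.
t* = t_{0.025, 26} = 2.055529.
Margin = t* × SE = 2.055529 × 0.084 = 0.17266.
CI: 0.590 ± 0.17266 → (0.417, 0.763).
With 95% confidence, each one-unit increase in daily light exposure is associated with a change of between 0.417 and 0.763 cm in plant height.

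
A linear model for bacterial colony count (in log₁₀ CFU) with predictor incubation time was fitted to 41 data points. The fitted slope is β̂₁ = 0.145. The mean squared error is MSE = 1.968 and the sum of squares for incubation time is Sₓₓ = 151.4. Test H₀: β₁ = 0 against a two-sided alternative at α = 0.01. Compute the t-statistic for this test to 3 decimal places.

t = 1.272

SE(β̂₁) = √(MSE/Sₓₓ) = √(1.968/151.4) = 0.114012.
t = 0.145 / 0.114012 = 1.272.
df = n − 2 = 39.
Two-sided p ≈ 0.2110, which is ≥ 0.01, so fail to reject H₀.
The data do not give significant evidence of an association between incubation time and bacterial colony count.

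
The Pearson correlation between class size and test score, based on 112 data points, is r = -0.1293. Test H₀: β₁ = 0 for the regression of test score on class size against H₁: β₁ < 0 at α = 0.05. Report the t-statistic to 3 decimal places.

t = -1.368

t = r·√(n − 2)/√(1 − r²) = -0.1293·√110/√0.983282 = -1.368.
df = n − 2 = 110.
One-sided p ≈ 0.0871, which is ≥ 0.05, so fail to reject H₀.
The data do not give significant evidence of a linear association between class size and test score.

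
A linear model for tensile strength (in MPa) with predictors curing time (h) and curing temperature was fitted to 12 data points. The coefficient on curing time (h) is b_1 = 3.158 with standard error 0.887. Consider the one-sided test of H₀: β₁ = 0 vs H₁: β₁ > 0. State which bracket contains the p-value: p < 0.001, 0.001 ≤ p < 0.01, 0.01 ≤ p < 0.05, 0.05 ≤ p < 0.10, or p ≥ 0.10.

t = 3.158 / 0.887 = 3.560.
df = n − k − 1 = 12 − 2 − 1 = 9.
One-sided p = P(T_{9} > t) ≈ 0.0031.
So 0.001 ≤ p < 0.01.

0.001 ≤ p < 0.01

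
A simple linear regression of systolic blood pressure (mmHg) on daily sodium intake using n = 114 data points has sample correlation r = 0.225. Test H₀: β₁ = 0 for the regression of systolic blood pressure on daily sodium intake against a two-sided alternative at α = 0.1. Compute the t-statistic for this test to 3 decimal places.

t = r·√(n − 2)/√(1 − r²) = 0.225·√112/√0.949375 = 2.444.
df = n − 2 = 112.
Two-sided p ≈ 0.0161, which is < 0.1, so reject H₀.
There is evidence of a linear association between daily sodium intake and systolic blood pressure.

t = 2.444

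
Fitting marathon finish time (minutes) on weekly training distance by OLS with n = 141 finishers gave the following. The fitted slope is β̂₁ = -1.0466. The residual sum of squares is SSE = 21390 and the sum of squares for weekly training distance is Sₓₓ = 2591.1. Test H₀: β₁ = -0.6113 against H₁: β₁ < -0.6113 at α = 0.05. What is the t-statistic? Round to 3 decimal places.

t = -1.786

MSE = SSE/(n − 2) = 21390/139 = 153.885.
SE(β̂₁) = √(MSE/Sₓₓ) = √(153.885/2591.1) = 0.2437.
t = (-1.0466 − (-0.6113)) / 0.2437 = -1.786.
df = n − 2 = 139.
One-sided p ≈ 0.0381, which is < 0.05, so reject H₀.
There is evidence that the true slope on weekly training distance is below -0.6113 minutes per unit.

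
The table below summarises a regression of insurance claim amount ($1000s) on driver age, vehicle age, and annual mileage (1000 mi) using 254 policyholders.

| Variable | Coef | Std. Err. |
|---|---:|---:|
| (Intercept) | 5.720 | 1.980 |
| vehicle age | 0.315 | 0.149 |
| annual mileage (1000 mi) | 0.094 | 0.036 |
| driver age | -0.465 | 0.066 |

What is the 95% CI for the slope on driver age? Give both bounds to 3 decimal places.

(-0.595, -0.335)

Read off: b = -0.465, SE = 0.066 for driver age.
df = n − k − 1 = 254 − 3 − 1 = 250.
t* = t_{0.025, 250} = 1.969498.
Margin = t* × SE = 1.969498 × 0.066 = 0.12999.
CI: -0.465 ± 0.12999 → (-0.595, -0.335).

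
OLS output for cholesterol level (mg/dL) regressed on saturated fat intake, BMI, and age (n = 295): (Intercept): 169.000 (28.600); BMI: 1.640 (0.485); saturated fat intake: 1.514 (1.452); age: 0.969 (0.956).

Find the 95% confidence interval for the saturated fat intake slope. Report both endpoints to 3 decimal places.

(-1.344, 4.372)

Read off: b = 1.514, SE = 1.452 for saturated fat intake.
df = n − k − 1 = 295 − 3 − 1 = 291.
t* = t_{0.025, 291} = 1.96815.
Margin = t* × SE = 1.96815 × 1.452 = 2.85775.
CI: 1.514 ± 2.85775 → (-1.344, 4.372).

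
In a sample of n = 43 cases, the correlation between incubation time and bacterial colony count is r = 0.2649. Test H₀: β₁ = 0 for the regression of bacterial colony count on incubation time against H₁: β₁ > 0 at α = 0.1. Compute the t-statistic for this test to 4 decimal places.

t = 1.7590

t = r·√(n − 2)/√(1 − r²) = 0.2649·√41/√0.929828 = 1.7590.
df = n − 2 = 41.
One-sided p ≈ 0.0430, which is < 0.1, so reject H₀.
There is evidence of a linear association between incubation time and bacterial colony count.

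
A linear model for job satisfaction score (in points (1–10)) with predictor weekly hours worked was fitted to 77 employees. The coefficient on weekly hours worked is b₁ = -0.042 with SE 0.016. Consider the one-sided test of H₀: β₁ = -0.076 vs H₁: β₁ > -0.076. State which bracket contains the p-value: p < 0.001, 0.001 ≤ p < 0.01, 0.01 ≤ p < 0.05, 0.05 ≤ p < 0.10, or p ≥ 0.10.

t = (-0.042 − (-0.076)) / 0.016 = 2.125.
df = n − 2 = 77 − 2 = 75.
One-sided p = P(T_{75} > t) ≈ 0.0184.
So 0.01 ≤ p < 0.05.

0.01 ≤ p < 0.05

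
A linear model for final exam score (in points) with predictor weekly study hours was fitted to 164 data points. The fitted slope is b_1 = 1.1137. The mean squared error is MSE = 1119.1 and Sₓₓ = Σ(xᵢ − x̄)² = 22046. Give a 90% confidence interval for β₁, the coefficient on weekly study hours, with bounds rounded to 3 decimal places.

(0.741, 1.486)

SE(b_1) = √(MSE/Sₓₓ) = √(1119.1/22046) = 0.225304.
df = n − 2 = 162.
t* = t_{0.05, 162} = 1.654314.
Margin = t* × SE = 1.654314 × 0.225304 = 0.37272.
CI: 1.1137 ± 0.37272 → (0.741, 1.486).
With 90% confidence, each one-unit increase in weekly study hours is associated with a change of between 0.741 and 1.486 points in final exam score.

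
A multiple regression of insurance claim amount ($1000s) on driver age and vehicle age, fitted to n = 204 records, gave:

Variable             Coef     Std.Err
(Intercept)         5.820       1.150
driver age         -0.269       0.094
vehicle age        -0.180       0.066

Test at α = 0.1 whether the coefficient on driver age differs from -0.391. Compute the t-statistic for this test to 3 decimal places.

t = 1.298

Read off: b = -0.269, SE = 0.094 for driver age.
H₀: β₁ = -0.391 vs H₁: β₁ ≠ -0.391.
t = (-0.269 − (-0.391)) / 0.094 = 1.298.
df = n − k − 1 = 204 − 2 − 1 = 201.
Two-sided p ≈ 0.1958, which is ≥ 0.1, so fail to reject H₀.
The data are consistent with a true slope of -0.391 $1000s per unit of driver age, holding the other predictors fixed.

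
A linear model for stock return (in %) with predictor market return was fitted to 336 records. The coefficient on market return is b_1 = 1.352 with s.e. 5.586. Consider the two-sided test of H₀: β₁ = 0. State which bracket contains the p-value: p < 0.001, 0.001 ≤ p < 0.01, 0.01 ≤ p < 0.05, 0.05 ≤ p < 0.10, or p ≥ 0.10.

t = 1.352 / 5.586 = 0.242.
df = n − 2 = 336 − 2 = 334.
Two-sided p = 2·P(T_{334} > |t|) ≈ 0.8089.
So p ≥ 0.10.

p ≥ 0.10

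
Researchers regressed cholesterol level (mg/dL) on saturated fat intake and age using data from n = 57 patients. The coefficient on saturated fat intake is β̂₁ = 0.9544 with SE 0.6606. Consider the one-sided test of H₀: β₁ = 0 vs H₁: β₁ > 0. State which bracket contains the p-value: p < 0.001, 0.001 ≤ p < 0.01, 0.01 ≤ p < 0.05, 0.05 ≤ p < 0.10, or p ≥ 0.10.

0.05 ≤ p < 0.10

t = 0.9544 / 0.6606 = 1.445.
df = n − k − 1 = 57 − 2 − 1 = 54.
One-sided p = P(T_{54} > t) ≈ 0.0772.
So 0.05 ≤ p < 0.10.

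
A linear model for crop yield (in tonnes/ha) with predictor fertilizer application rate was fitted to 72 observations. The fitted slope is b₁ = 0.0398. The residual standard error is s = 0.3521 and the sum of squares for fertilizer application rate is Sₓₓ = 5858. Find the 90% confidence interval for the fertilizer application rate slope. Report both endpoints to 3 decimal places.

SE(b₁) = s/√Sₓₓ = 0.3521/√5858 = 0.00460035.
df = n − 2 = 70.
t* = t_{0.05, 70} = 1.666914.
Margin = t* × SE = 1.666914 × 0.00460035 = 0.00767.
CI: 0.0398 ± 0.00767 → (0.032, 0.047).
With 90% confidence, each one-unit increase in fertilizer application rate is associated with a change of between 0.032 and 0.047 tonnes/ha in crop yield.

(0.032, 0.047)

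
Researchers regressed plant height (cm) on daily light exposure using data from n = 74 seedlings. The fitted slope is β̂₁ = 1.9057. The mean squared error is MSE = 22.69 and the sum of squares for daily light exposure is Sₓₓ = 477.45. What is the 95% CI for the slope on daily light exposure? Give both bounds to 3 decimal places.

SE(β̂₁) = √(MSE/Sₓₓ) = √(22.69/477.45) = 0.217998.
df = n − 2 = 72.
t* = t_{0.025, 72} = 1.993464.
Margin = t* × SE = 1.993464 × 0.217998 = 0.43457.
CI: 1.9057 ± 0.43457 → (1.471, 2.340).
With 95% confidence, each one-unit increase in daily light exposure is associated with a change of between 1.471 and 2.340 cm in plant height.

(1.471, 2.340)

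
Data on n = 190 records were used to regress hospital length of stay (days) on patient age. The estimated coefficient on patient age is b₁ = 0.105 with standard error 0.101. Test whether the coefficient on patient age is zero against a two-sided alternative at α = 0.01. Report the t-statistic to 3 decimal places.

t = 1.040

H₀: β₁ = 0 vs H₁: β₁ ≠ 0.
t = (b₁ − β₁⁰)/SE = 0.105 / 0.101 = 1.040.
df = n − 2 = 190 − 2 = 188.
Two-sided p ≈ 0.2999, which is ≥ 0.01, so fail to reject H₀.
The data do not give significant evidence of an association between patient age and hospital length of stay.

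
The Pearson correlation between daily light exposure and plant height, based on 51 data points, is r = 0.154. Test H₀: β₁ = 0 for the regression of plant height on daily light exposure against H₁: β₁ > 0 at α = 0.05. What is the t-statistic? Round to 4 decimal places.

t = r·√(n − 2)/√(1 − r²) = 0.154·√49/√0.976284 = 1.0910.
df = n − 2 = 49.
One-sided p ≈ 0.1403, which is ≥ 0.05, so fail to reject H₀.
The data do not give significant evidence of a linear association between daily light exposure and plant height.

t = 1.0910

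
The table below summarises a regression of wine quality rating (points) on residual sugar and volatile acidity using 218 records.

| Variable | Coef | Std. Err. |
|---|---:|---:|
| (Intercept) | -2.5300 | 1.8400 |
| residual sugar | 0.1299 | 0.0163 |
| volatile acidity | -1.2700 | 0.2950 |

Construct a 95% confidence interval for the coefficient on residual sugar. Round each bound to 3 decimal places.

(0.098, 0.162)

Read off: b = 0.1299, SE = 0.0163 for residual sugar.
df = n − k − 1 = 218 − 2 − 1 = 215.
t* = t_{0.025, 215} = 1.971059.
Margin = t* × SE = 1.971059 × 0.0163 = 0.03213.
CI: 0.1299 ± 0.03213 → (0.098, 0.162).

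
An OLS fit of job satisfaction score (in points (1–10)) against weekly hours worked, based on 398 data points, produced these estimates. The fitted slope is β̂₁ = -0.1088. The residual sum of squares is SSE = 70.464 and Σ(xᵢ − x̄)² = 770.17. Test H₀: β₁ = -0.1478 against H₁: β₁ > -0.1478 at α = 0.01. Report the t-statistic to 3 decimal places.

MSE = SSE/(n − 2) = 70.464/396 = 0.177939.
SE(β̂₁) = √(MSE/Sₓₓ) = √(0.177939/770.17) = 0.0152.
t = (-0.1088 − (-0.1478)) / 0.0152 = 2.566.
df = n − 2 = 396.
One-sided p ≈ 0.0053, which is < 0.01, so reject H₀.
There is evidence that the true slope on weekly hours worked exceeds -0.1478 points (1–10) per unit.

t = 2.566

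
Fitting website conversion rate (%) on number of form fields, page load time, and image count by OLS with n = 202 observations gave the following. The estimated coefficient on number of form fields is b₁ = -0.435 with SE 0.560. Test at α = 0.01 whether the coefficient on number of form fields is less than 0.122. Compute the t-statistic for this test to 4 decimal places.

H₀: β₁ = 0.122 vs H₁: β₁ < 0.122.
t = (b₁ − β₁⁰)/SE = (-0.435 − 0.122) / 0.560 = -0.9946.
df = n − k − 1 = 202 − 3 − 1 = 198.
One-sided p ≈ 0.1606, which is ≥ 0.01, so fail to reject H₀.
The data do not give significant evidence that the true slope on number of form fields is below 0.122 % per unit, holding the other predictors fixed.

t = -0.9946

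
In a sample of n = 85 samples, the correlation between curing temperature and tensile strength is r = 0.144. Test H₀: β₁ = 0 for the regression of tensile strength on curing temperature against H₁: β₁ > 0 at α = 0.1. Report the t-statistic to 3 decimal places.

t = r·√(n − 2)/√(1 − r²) = 0.144·√83/√0.979264 = 1.326.
df = n − 2 = 83.
One-sided p ≈ 0.0943, which is < 0.1, so reject H₀.
There is evidence of a linear association between curing temperature and tensile strength.

t = 1.326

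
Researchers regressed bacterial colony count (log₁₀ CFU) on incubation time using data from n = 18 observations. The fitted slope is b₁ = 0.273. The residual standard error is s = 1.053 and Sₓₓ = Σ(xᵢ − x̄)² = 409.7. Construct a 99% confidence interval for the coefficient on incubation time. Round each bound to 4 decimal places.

SE(b₁) = s/√Sₓₓ = 1.053/√409.7 = 0.052023.
df = n − 2 = 16.
t* = t_{0.005, 16} = 2.920782.
Margin = t* × SE = 2.920782 × 0.052023 = 0.151948.
CI: 0.273 ± 0.151948 → (0.1211, 0.4249).
With 99% confidence, each one-unit increase in incubation time is associated with a change of between 0.1211 and 0.4249 log₁₀ CFU in bacterial colony count.

(0.1211, 0.4249)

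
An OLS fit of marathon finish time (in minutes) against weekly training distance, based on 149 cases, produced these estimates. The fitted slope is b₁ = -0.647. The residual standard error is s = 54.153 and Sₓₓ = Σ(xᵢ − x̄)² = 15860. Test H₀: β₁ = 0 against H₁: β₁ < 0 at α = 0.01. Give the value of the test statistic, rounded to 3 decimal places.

t = -1.505

SE(b₁) = s/√Sₓₓ = 54.153/√15860 = 0.430002.
t = -0.647 / 0.430002 = -1.505.
df = n − 2 = 147.
One-sided p ≈ 0.0673, which is ≥ 0.01, so fail to reject H₀.
The data do not give significant evidence that the true slope on weekly training distance is negative.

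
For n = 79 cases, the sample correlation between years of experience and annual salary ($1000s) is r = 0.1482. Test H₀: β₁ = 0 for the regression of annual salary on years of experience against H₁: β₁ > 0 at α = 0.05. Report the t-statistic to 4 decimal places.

t = r·√(n − 2)/√(1 − r²) = 0.1482·√77/√0.978037 = 1.3150.
df = n − 2 = 77.
One-sided p ≈ 0.0962, which is ≥ 0.05, so fail to reject H₀.
The data do not give significant evidence of a linear association between years of experience and annual salary.

t = 1.3150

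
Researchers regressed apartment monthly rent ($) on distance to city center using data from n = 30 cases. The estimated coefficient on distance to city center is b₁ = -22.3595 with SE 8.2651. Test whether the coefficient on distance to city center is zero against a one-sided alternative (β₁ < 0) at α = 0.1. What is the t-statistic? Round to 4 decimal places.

t = -2.7053

H₀: β₁ = 0 vs H₁: β₁ < 0.
t = (b₁ − β₁⁰)/SE = -22.3595 / 8.2651 = -2.7053.
df = n − 2 = 30 − 2 = 28.
One-sided p ≈ 0.0057, which is < 0.1, so reject H₀.
There is evidence that the true slope on distance to city center is negative.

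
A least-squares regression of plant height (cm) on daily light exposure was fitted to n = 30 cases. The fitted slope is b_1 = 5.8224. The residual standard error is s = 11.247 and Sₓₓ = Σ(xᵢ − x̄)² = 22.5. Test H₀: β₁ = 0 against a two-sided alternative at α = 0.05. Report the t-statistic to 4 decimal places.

t = 2.4556

SE(b_1) = s/√Sₓₓ = 11.247/√22.5 = 2.37108.
t = 5.8224 / 2.37108 = 2.4556.
df = n − 2 = 28.
Two-sided p ≈ 0.0205, which is < 0.05, so reject H₀.
There is evidence that daily light exposure is associated with plant height.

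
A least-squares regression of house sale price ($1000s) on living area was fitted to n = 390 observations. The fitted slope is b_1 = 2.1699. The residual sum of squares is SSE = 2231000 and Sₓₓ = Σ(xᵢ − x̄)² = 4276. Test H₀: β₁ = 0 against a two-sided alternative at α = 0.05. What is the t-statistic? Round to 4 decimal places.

MSE = SSE/(n − 2) = 2231000/388 = 5750.
SE(b_1) = √(MSE/Sₓₓ) = √(5750/4276) = 1.15962.
t = 2.1699 / 1.15962 = 1.8712.
df = n − 2 = 388.
Two-sided p ≈ 0.0621, which is ≥ 0.05, so fail to reject H₀.
The data do not give significant evidence of an association between living area and house sale price.

t = 1.8712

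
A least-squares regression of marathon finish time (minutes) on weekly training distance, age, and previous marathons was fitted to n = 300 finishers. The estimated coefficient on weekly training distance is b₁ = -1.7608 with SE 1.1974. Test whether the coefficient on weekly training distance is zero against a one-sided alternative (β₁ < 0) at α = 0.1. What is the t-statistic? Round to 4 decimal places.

H₀: β₁ = 0 vs H₁: β₁ < 0.
t = (b₁ − β₁⁰)/SE = -1.7608 / 1.1974 = -1.4705.
df = n − k − 1 = 300 − 3 − 1 = 296.
One-sided p ≈ 0.0712, which is < 0.1, so reject H₀.
There is evidence that the true slope on weekly training distance is negative, holding the other predictors fixed.

t = -1.4705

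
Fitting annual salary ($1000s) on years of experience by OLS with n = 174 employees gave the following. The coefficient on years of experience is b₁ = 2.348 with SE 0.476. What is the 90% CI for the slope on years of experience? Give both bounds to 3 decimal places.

(1.561, 3.135)

df = n − 2 = 174 − 2 = 172.
t* = t_{0.05, 172} = 1.653761.
Margin = t* × SE = 1.653761 × 0.476 = 0.78719.
CI: 2.348 ± 0.78719 → (1.561, 3.135).
With 90% confidence, each one-unit increase in years of experience is associated with a change of between 1.561 and 3.135 $1000s in annual salary.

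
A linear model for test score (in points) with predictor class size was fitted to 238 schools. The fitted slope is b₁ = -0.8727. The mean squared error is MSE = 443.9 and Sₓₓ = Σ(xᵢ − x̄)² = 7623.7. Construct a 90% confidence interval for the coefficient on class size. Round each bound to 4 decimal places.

(-1.2712, -0.4742)

SE(b₁) = √(MSE/Sₓₓ) = √(443.9/7623.7) = 0.241301.
df = n − 2 = 236.
t* = t_{0.05, 236} = 1.651336.
Margin = t* × SE = 1.651336 × 0.241301 = 0.398469.
CI: -0.8727 ± 0.398469 → (-1.2712, -0.4742).
With 90% confidence, each one-unit increase in class size is associated with a change of between -1.2712 and -0.4742 points in test score.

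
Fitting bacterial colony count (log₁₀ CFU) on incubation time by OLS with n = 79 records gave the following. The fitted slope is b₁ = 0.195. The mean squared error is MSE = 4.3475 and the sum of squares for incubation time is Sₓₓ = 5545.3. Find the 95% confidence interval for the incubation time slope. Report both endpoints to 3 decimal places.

(0.139, 0.251)

SE(b₁) = √(MSE/Sₓₓ) = √(4.3475/5545.3) = 0.028.
df = n − 2 = 77.
t* = t_{0.025, 77} = 1.991254.
Margin = t* × SE = 1.991254 × 0.028 = 0.05576.
CI: 0.195 ± 0.05576 → (0.139, 0.251).
With 95% confidence, each one-unit increase in incubation time is associated with a change of between 0.139 and 0.251 log₁₀ CFU in bacterial colony count.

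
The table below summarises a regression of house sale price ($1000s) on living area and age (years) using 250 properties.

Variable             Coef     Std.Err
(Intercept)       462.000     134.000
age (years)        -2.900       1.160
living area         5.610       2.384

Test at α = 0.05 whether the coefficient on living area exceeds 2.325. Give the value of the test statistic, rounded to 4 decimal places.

t = 1.3779

Read off: b = 5.610, SE = 2.384 for living area.
H₀: β₁ = 2.325 vs H₁: β₁ > 2.325.
t = (5.610 − 2.325) / 2.384 = 1.3779.
df = n − k − 1 = 250 − 2 − 1 = 247.
One-sided p ≈ 0.0847, which is ≥ 0.05, so fail to reject H₀.
The data do not give significant evidence that the true slope on living area exceeds 2.325 $1000s per unit, holding the other predictors fixed.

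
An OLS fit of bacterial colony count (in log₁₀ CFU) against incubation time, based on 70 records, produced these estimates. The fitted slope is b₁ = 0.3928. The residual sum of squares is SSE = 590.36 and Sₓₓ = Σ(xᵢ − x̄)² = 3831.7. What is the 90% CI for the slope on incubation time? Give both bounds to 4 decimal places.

(0.3134, 0.4722)

MSE = SSE/(n − 2) = 590.36/68 = 8.68176.
SE(b₁) = √(MSE/Sₓₓ) = √(8.68176/3831.7) = 0.0476001.
df = n − 2 = 68.
t* = t_{0.05, 68} = 1.667572.
Margin = t* × SE = 1.667572 × 0.0476001 = 0.079377.
CI: 0.3928 ± 0.079377 → (0.3134, 0.4722).
With 90% confidence, each one-unit increase in incubation time is associated with a change of between 0.3134 and 0.4722 log₁₀ CFU in bacterial colony count.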